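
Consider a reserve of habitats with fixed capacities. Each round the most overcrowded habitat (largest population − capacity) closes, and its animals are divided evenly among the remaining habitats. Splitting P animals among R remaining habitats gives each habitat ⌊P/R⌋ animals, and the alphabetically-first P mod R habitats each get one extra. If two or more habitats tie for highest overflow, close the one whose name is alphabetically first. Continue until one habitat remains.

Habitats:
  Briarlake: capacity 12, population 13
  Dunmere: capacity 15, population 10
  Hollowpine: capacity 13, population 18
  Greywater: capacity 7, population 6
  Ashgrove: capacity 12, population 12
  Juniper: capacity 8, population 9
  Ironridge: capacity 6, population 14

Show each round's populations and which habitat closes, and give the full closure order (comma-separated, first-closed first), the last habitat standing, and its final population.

Closure order: Ironridge, Hollowpine, Briarlake, Ashgrove, Juniper, Greywater
Last habitat: Dunmere with 82 animals

Round 1: Ashgrove=12 Briarlake=13 Dunmere=10 Greywater=6 Hollowpine=18 Ironridge=14 Juniper=9 → close Ironridge (overflow 8)
  14÷6 = 2 each, +1 to first 2
Round 2: Ashgrove=15 Briarlake=16 Dunmere=12 Greywater=8 Hollowpine=20 Juniper=11 → close Hollowpine (overflow 7)
  20÷5 = 4 each, +1 to first 0
Round 3: Ashgrove=19 Briarlake=20 Dunmere=16 Greywater=12 Juniper=15 → close Briarlake (overflow 8)
  20÷4 = 5 each, +1 to first 0
Round 4: Ashgrove=24 Dunmere=21 Greywater=17 Juniper=20 → close Ashgrove (overflow 12)
  24÷3 = 8 each, +1 to first 0
Round 5: Dunmere=29 Greywater=25 Juniper=28 → close Juniper (overflow 20)
  28÷2 = 14 each, +1 to first 0
Round 6: Dunmere=43 Greywater=39 → close Greywater (overflow 32)
  39÷1 = 39 each, +1 to first 0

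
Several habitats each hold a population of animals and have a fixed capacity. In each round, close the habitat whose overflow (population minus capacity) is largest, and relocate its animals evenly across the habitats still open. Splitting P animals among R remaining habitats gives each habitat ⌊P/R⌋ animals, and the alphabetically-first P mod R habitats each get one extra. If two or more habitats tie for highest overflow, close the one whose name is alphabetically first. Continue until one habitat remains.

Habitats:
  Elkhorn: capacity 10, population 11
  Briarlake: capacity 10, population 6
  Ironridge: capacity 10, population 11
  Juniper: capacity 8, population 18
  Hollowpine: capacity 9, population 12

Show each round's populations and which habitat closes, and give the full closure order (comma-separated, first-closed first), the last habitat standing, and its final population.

Closure order: Juniper, Hollowpine, Elkhorn, Ironridge
Last habitat: Briarlake with 58 animals

Round 1: Briarlake=6 Elkhorn=11 Hollowpine=12 Ironridge=11 Juniper=18 → close Juniper (overflow 10)
  18÷4 = 4 each, +1 to first 2
Round 2: Briarlake=11 Elkhorn=16 Hollowpine=16 Ironridge=15 → close Hollowpine (overflow 7)
  16÷3 = 5 each, +1 to first 1
Round 3: Briarlake=17 Elkhorn=21 Ironridge=20 → close Elkhorn (overflow 11)
  21÷2 = 10 each, +1 to first 1
Round 4: Briarlake=28 Ironridge=30 → close Ironridge (overflow 20)
  30÷1 = 30 each, +1 to first 0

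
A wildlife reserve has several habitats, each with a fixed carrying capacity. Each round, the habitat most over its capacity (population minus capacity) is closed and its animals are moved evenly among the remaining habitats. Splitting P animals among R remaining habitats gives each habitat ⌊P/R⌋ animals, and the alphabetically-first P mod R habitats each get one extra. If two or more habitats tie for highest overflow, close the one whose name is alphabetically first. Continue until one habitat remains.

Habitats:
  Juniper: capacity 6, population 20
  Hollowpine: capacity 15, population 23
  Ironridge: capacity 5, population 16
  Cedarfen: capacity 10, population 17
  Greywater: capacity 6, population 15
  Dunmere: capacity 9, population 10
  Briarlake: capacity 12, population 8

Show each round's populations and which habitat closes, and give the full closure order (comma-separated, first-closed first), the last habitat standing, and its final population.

Round 1: Briarlake=8 Cedarfen=17 Dunmere=10 Greywater=15 Hollowpine=23 Ironridge=16 Juniper=20 → close Juniper (overflow 14)
  20÷6 = 3 each, +1 to first 2
Round 2: Briarlake=12 Cedarfen=21 Dunmere=13 Greywater=18 Hollowpine=26 Ironridge=19 → close Ironridge (overflow 14)
  19÷5 = 3 each, +1 to first 4
Round 3: Briarlake=16 Cedarfen=25 Dunmere=17 Greywater=22 Hollowpine=29 → close Greywater (overflow 16)
  22÷4 = 5 each, +1 to first 2
Round 4: Briarlake=22 Cedarfen=31 Dunmere=22 Hollowpine=34 → close Cedarfen (overflow 21)
  31÷3 = 10 each, +1 to first 1
Round 5: Briarlake=33 Dunmere=32 Hollowpine=44 → close Hollowpine (overflow 29)
  44÷2 = 22 each, +1 to first 0
Round 6: Briarlake=55 Dunmere=54 → close Dunmere (overflow 45)
  54÷1 = 54 each, +1 to first 0

Closure order: Juniper, Ironridge, Greywater, Cedarfen, Hollowpine, Dunmere
Last habitat: Briarlake with 109 animals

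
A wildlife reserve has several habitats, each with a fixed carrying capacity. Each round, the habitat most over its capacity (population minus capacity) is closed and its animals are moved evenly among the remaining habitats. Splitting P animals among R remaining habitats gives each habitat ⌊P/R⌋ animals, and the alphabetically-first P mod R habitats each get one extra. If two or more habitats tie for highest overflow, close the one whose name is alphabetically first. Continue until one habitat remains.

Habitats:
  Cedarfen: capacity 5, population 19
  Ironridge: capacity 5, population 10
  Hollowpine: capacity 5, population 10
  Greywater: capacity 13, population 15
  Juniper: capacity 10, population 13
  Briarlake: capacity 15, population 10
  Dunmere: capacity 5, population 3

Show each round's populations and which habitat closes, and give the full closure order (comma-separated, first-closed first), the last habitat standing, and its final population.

Closure order: Cedarfen, Hollowpine, Ironridge, Greywater, Juniper, Briarlake
Last habitat: Dunmere with 80 animals

Round 1: Briarlake=10 Cedarfen=19 Dunmere=3 Greywater=15 Hollowpine=10 Ironridge=10 Juniper=13 → close Cedarfen (overflow 14)
  19÷6 = 3 each, +1 to first 1
Round 2: Briarlake=14 Dunmere=6 Greywater=18 Hollowpine=13 Ironridge=13 Juniper=16 → close Hollowpine (overflow 8)
  13÷5 = 2 each, +1 to first 3
Round 3: Briarlake=17 Dunmere=9 Greywater=21 Ironridge=15 Juniper=18 → close Ironridge (overflow 10)
  15÷4 = 3 each, +1 to first 3
Round 4: Briarlake=21 Dunmere=13 Greywater=25 Juniper=21 → close Greywater (overflow 12)
  25÷3 = 8 each, +1 to first 1
Round 5: Briarlake=30 Dunmere=21 Juniper=29 → close Juniper (overflow 19)
  29÷2 = 14 each, +1 to first 1
Round 6: Briarlake=45 Dunmere=35 → close Briarlake (overflow 30)
  45÷1 = 45 each, +1 to first 0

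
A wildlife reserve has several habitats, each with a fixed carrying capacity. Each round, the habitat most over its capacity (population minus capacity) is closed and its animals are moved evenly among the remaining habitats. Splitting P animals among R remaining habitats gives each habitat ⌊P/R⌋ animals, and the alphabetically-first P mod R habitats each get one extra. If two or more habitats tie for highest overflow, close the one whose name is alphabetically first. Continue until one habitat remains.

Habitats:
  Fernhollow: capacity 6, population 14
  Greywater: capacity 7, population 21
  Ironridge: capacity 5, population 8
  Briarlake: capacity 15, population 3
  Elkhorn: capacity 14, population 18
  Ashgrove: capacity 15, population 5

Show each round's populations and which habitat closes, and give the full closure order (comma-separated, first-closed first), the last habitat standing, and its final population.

Round 1: Ashgrove=5 Briarlake=3 Elkhorn=18 Fernhollow=14 Greywater=21 Ironridge=8 → close Greywater (overflow 14)
  21÷5 = 4 each, +1 to first 1
Round 2: Ashgrove=10 Briarlake=7 Elkhorn=22 Fernhollow=18 Ironridge=12 → close Fernhollow (overflow 12)
  18÷4 = 4 each, +1 to first 2
Round 3: Ashgrove=15 Briarlake=12 Elkhorn=26 Ironridge=16 → close Elkhorn (overflow 12)
  26÷3 = 8 each, +1 to first 2
Round 4: Ashgrove=24 Briarlake=21 Ironridge=24 → close Ironridge (overflow 19)
  24÷2 = 12 each, +1 to first 0
Round 5: Ashgrove=36 Briarlake=33 → close Ashgrove (overflow 21)
  36÷1 = 36 each, +1 to first 0

Closure order: Greywater, Fernhollow, Elkhorn, Ironridge, Ashgrove
Last habitat: Briarlake with 69 animals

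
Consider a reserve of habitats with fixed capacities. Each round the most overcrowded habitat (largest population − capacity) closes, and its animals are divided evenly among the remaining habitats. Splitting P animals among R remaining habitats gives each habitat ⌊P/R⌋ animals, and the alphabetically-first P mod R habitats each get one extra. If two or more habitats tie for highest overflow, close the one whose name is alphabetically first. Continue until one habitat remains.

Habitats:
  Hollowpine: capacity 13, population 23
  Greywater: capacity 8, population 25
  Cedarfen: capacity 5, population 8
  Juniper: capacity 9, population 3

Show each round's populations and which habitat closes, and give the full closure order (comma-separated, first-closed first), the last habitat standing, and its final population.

Closure order: Greywater, Hollowpine, Cedarfen
Last habitat: Juniper with 59 animals

Round 1: Cedarfen=8 Greywater=25 Hollowpine=23 Juniper=3 → close Greywater (overflow 17)
  25÷3 = 8 each, +1 to first 1
Round 2: Cedarfen=17 Hollowpine=31 Juniper=11 → close Hollowpine (overflow 18)
  31÷2 = 15 each, +1 to first 1
Round 3: Cedarfen=33 Juniper=26 → close Cedarfen (overflow 28)
  33÷1 = 33 each, +1 to first 0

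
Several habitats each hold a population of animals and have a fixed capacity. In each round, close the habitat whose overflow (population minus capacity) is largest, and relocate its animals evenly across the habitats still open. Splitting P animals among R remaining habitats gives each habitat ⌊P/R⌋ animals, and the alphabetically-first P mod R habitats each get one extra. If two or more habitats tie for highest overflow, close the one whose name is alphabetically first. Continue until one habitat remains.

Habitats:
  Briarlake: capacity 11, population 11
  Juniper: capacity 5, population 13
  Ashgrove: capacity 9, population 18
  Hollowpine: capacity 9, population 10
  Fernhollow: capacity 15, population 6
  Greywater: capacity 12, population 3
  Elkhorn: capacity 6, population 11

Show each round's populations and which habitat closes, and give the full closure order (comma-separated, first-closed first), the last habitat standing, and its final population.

Closure order: Ashgrove, Juniper, Elkhorn, Briarlake, Hollowpine, Fernhollow
Last habitat: Greywater with 72 animals

Round 1: Ashgrove=18 Briarlake=11 Elkhorn=11 Fernhollow=6 Greywater=3 Hollowpine=10 Juniper=13 → close Ashgrove (overflow 9)
  18÷6 = 3 each, +1 to first 0
Round 2: Briarlake=14 Elkhorn=14 Fernhollow=9 Greywater=6 Hollowpine=13 Juniper=16 → close Juniper (overflow 11)
  16÷5 = 3 each, +1 to first 1
Round 3: Briarlake=18 Elkhorn=17 Fernhollow=12 Greywater=9 Hollowpine=16 → close Elkhorn (overflow 11)
  17÷4 = 4 each, +1 to first 1
Round 4: Briarlake=23 Fernhollow=16 Greywater=13 Hollowpine=20 → close Briarlake (overflow 12)
  23÷3 = 7 each, +1 to first 2
Round 5: Fernhollow=24 Greywater=21 Hollowpine=27 → close Hollowpine (overflow 18)
  27÷2 = 13 each, +1 to first 1
Round 6: Fernhollow=38 Greywater=34 → close Fernhollow (overflow 23)
  38÷1 = 38 each, +1 to first 0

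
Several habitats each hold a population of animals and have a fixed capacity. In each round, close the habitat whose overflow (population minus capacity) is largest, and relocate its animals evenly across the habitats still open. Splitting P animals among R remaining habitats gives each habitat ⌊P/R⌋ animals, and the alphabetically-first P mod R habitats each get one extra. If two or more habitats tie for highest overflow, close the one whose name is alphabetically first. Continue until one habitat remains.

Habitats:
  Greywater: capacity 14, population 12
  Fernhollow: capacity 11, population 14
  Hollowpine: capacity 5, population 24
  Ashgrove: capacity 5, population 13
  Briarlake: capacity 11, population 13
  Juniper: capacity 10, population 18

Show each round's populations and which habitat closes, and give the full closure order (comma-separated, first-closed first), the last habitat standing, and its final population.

Closure order: Hollowpine, Ashgrove, Juniper, Fernhollow, Briarlake
Last habitat: Greywater with 94 animals

Round 1: Ashgrove=13 Briarlake=13 Fernhollow=14 Greywater=12 Hollowpine=24 Juniper=18 → close Hollowpine (overflow 19)
  24÷5 = 4 each, +1 to first 4
Round 2: Ashgrove=18 Briarlake=18 Fernhollow=19 Greywater=17 Juniper=22 → close Ashgrove (overflow 13)
  18÷4 = 4 each, +1 to first 2
Round 3: Briarlake=23 Fernhollow=24 Greywater=21 Juniper=26 → close Juniper (overflow 16)
  26÷3 = 8 each, +1 to first 2
Round 4: Briarlake=32 Fernhollow=33 Greywater=29 → close Fernhollow (overflow 22)
  33÷2 = 16 each, +1 to first 1
Round 5: Briarlake=49 Greywater=45 → close Briarlake (overflow 38)
  49÷1 = 49 each, +1 to first 0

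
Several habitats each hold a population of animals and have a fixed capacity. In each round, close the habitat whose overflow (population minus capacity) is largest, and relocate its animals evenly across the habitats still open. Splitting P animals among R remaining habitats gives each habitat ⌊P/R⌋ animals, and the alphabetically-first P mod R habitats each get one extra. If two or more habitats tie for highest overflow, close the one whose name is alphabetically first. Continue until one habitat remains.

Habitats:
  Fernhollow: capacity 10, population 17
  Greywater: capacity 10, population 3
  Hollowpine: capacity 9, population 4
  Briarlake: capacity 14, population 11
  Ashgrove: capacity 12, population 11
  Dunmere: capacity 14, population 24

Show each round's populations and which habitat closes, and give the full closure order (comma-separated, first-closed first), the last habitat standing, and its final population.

Round 1: Ashgrove=11 Briarlake=11 Dunmere=24 Fernhollow=17 Greywater=3 Hollowpine=4 → close Dunmere (overflow 10)
  24÷5 = 4 each, +1 to first 4
Round 2: Ashgrove=16 Briarlake=16 Fernhollow=22 Greywater=8 Hollowpine=8 → close Fernhollow (overflow 12)
  22÷4 = 5 each, +1 to first 2
Round 3: Ashgrove=22 Briarlake=22 Greywater=13 Hollowpine=13 → close Ashgrove (overflow 10)
  22÷3 = 7 each, +1 to first 1
Round 4: Briarlake=30 Greywater=20 Hollowpine=20 → close Briarlake (overflow 16)
  30÷2 = 15 each, +1 to first 0
Round 5: Greywater=35 Hollowpine=35 → close Hollowpine (overflow 26)
  35÷1 = 35 each, +1 to first 0

Closure order: Dunmere, Fernhollow, Ashgrove, Briarlake, Hollowpine
Last habitat: Greywater with 70 animals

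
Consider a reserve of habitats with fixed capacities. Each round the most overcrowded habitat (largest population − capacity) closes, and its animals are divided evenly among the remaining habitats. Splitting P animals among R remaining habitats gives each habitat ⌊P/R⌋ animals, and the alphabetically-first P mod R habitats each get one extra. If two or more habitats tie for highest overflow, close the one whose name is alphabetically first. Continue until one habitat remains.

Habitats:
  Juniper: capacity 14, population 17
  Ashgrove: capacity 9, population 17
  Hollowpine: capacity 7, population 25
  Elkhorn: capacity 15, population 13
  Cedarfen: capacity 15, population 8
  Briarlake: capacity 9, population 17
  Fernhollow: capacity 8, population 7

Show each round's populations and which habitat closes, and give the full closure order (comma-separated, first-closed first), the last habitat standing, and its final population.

Round 1: Ashgrove=17 Briarlake=17 Cedarfen=8 Elkhorn=13 Fernhollow=7 Hollowpine=25 Juniper=17 → close Hollowpine (overflow 18)
  25÷6 = 4 each, +1 to first 1
Round 2: Ashgrove=22 Briarlake=21 Cedarfen=12 Elkhorn=17 Fernhollow=11 Juniper=21 → close Ashgrove (overflow 13)
  22÷5 = 4 each, +1 to first 2
Round 3: Briarlake=26 Cedarfen=17 Elkhorn=21 Fernhollow=15 Juniper=25 → close Briarlake (overflow 17)
  26÷4 = 6 each, +1 to first 2
Round 4: Cedarfen=24 Elkhorn=28 Fernhollow=21 Juniper=31 → close Juniper (overflow 17)
  31÷3 = 10 each, +1 to first 1
Round 5: Cedarfen=35 Elkhorn=38 Fernhollow=31 → close Elkhorn (overflow 23)
  38÷2 = 19 each, +1 to first 0
Round 6: Cedarfen=54 Fernhollow=50 → close Fernhollow (overflow 42)
  50÷1 = 50 each, +1 to first 0

Closure order: Hollowpine, Ashgrove, Briarlake, Juniper, Elkhorn, Fernhollow
Last habitat: Cedarfen with 104 animals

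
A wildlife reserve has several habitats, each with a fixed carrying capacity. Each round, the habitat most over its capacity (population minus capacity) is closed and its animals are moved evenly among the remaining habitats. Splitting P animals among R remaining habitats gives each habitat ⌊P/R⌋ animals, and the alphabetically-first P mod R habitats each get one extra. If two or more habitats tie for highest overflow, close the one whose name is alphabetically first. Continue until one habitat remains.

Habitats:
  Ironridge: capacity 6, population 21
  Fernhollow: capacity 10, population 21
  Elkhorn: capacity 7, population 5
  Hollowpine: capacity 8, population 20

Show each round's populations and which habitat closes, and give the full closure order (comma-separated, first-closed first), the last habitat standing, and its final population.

Round 1: Elkhorn=5 Fernhollow=21 Hollowpine=20 Ironridge=21 → close Ironridge (overflow 15)
  21÷3 = 7 each, +1 to first 0
Round 2: Elkhorn=12 Fernhollow=28 Hollowpine=27 → close Hollowpine (overflow 19)
  27÷2 = 13 each, +1 to first 1
Round 3: Elkhorn=26 Fernhollow=41 → close Fernhollow (overflow 31)
  41÷1 = 41 each, +1 to first 0

Closure order: Ironridge, Hollowpine, Fernhollow
Last habitat: Elkhorn with 67 animals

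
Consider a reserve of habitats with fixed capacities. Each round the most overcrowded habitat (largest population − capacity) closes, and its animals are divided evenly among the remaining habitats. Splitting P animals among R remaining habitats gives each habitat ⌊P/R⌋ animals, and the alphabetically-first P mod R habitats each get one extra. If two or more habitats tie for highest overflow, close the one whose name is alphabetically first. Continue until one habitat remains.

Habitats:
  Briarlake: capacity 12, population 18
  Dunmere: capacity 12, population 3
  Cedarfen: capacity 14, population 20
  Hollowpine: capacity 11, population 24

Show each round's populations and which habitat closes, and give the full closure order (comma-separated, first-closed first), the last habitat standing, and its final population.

Closure order: Hollowpine, Briarlake, Cedarfen
Last habitat: Dunmere with 65 animals

Round 1: Briarlake=18 Cedarfen=20 Dunmere=3 Hollowpine=24 → close Hollowpine (overflow 13)
  24÷3 = 8 each, +1 to first 0
Round 2: Briarlake=26 Cedarfen=28 Dunmere=11 → close Briarlake (overflow 14)
  26÷2 = 13 each, +1 to first 0
Round 3: Cedarfen=41 Dunmere=24 → close Cedarfen (overflow 27)
  41÷1 = 41 each, +1 to first 0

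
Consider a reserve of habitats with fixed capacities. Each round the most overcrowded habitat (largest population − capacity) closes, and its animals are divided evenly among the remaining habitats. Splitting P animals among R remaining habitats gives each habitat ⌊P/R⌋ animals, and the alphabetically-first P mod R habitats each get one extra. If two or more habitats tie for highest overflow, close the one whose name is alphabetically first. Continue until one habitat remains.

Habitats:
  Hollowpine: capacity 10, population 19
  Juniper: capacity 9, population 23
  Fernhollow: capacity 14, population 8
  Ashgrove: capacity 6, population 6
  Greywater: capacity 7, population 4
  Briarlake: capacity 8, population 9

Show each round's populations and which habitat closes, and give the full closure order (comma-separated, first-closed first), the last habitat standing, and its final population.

Closure order: Juniper, Hollowpine, Briarlake, Ashgrove, Fernhollow
Last habitat: Greywater with 69 animals

Round 1: Ashgrove=6 Briarlake=9 Fernhollow=8 Greywater=4 Hollowpine=19 Juniper=23 → close Juniper (overflow 14)
  23÷5 = 4 each, +1 to first 3
Round 2: Ashgrove=11 Briarlake=14 Fernhollow=13 Greywater=8 Hollowpine=23 → close Hollowpine (overflow 13)
  23÷4 = 5 each, +1 to first 3
Round 3: Ashgrove=17 Briarlake=20 Fernhollow=19 Greywater=13 → close Briarlake (overflow 12)
  20÷3 = 6 each, +1 to first 2
Round 4: Ashgrove=24 Fernhollow=26 Greywater=19 → close Ashgrove (overflow 18)
  24÷2 = 12 each, +1 to first 0
Round 5: Fernhollow=38 Greywater=31 → close Fernhollow (overflow 24)
  38÷1 = 38 each, +1 to first 0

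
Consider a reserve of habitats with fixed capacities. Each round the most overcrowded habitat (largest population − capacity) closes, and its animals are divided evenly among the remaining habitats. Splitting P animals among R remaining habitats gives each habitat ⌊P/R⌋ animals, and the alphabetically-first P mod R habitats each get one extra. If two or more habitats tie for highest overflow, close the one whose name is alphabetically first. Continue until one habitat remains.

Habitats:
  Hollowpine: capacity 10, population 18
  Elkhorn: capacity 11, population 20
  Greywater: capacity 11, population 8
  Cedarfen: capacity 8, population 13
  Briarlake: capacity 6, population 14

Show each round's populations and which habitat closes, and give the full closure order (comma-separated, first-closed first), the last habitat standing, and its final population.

Round 1: Briarlake=14 Cedarfen=13 Elkhorn=20 Greywater=8 Hollowpine=18 → close Elkhorn (overflow 9)
  20÷4 = 5 each, +1 to first 0
Round 2: Briarlake=19 Cedarfen=18 Greywater=13 Hollowpine=23 → close Briarlake (overflow 13)
  19÷3 = 6 each, +1 to first 1
Round 3: Cedarfen=25 Greywater=19 Hollowpine=29 → close Hollowpine (overflow 19)
  29÷2 = 14 each, +1 to first 1
Round 4: Cedarfen=40 Greywater=33 → close Cedarfen (overflow 32)
  40÷1 = 40 each, +1 to first 0

Closure order: Elkhorn, Briarlake, Hollowpine, Cedarfen
Last habitat: Greywater with 73 animals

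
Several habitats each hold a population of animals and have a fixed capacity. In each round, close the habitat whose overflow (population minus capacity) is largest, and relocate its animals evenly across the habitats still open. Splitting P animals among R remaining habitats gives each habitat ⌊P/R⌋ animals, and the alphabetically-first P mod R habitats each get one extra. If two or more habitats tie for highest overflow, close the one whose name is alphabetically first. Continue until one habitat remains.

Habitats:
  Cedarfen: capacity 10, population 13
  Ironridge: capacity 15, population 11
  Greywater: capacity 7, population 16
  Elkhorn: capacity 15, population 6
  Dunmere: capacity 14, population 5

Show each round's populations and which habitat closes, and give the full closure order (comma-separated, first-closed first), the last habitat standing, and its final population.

Round 1: Cedarfen=13 Dunmere=5 Elkhorn=6 Greywater=16 Ironridge=11 → close Greywater (overflow 9)
  16÷4 = 4 each, +1 to first 0
Round 2: Cedarfen=17 Dunmere=9 Elkhorn=10 Ironridge=15 → close Cedarfen (overflow 7)
  17÷3 = 5 each, +1 to first 2
Round 3: Dunmere=15 Elkhorn=16 Ironridge=20 → close Ironridge (overflow 5)
  20÷2 = 10 each, +1 to first 0
Round 4: Dunmere=25 Elkhorn=26 → close Dunmere (overflow 11)
  25÷1 = 25 each, +1 to first 0

Closure order: Greywater, Cedarfen, Ironridge, Dunmere
Last habitat: Elkhorn with 51 animals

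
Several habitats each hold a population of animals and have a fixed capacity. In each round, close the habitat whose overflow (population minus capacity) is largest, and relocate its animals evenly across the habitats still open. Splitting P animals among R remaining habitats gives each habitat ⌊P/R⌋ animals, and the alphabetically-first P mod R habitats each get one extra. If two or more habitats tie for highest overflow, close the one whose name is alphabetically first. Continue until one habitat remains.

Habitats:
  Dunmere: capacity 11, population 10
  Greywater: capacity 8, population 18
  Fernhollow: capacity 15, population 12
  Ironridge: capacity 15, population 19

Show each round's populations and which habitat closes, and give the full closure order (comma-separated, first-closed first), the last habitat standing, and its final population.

Closure order: Greywater, Ironridge, Dunmere
Last habitat: Fernhollow with 59 animals

Round 1: Dunmere=10 Fernhollow=12 Greywater=18 Ironridge=19 → close Greywater (overflow 10)
  18÷3 = 6 each, +1 to first 0
Round 2: Dunmere=16 Fernhollow=18 Ironridge=25 → close Ironridge (overflow 10)
  25÷2 = 12 each, +1 to first 1
Round 3: Dunmere=29 Fernhollow=30 → close Dunmere (overflow 18)
  29÷1 = 29 each, +1 to first 0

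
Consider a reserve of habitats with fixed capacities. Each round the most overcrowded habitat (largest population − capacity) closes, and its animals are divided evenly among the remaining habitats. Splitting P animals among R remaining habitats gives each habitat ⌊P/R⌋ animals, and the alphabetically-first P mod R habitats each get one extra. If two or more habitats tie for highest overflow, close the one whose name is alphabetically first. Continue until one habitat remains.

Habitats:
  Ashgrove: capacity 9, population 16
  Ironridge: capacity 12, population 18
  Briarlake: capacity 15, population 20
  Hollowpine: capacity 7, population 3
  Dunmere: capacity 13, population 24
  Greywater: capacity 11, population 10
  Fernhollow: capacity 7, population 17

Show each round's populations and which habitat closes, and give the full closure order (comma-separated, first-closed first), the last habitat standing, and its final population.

Round 1: Ashgrove=16 Briarlake=20 Dunmere=24 Fernhollow=17 Greywater=10 Hollowpine=3 Ironridge=18 → close Dunmere (overflow 11)
  24÷6 = 4 each, +1 to first 0
Round 2: Ashgrove=20 Briarlake=24 Fernhollow=21 Greywater=14 Hollowpine=7 Ironridge=22 → close Fernhollow (overflow 14)
  21÷5 = 4 each, +1 to first 1
Round 3: Ashgrove=25 Briarlake=28 Greywater=18 Hollowpine=11 Ironridge=26 → close Ashgrove (overflow 16)
  25÷4 = 6 each, +1 to first 1
Round 4: Briarlake=35 Greywater=24 Hollowpine=17 Ironridge=32 → close Briarlake (overflow 20)
  35÷3 = 11 each, +1 to first 2
Round 5: Greywater=36 Hollowpine=29 Ironridge=43 → close Ironridge (overflow 31)
  43÷2 = 21 each, +1 to first 1
Round 6: Greywater=58 Hollowpine=50 → close Greywater (overflow 47)
  58÷1 = 58 each, +1 to first 0

Closure order: Dunmere, Fernhollow, Ashgrove, Briarlake, Ironridge, Greywater
Last habitat: Hollowpine with 108 animals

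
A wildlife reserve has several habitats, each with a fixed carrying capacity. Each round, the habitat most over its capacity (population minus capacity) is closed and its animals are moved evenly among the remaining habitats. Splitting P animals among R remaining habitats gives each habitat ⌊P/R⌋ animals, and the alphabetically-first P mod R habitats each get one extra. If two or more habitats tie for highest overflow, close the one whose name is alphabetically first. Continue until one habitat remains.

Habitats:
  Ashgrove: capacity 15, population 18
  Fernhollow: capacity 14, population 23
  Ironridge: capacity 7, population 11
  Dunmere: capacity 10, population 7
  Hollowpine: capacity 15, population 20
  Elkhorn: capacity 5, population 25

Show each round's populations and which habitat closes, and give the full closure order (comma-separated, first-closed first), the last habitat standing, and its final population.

Closure order: Elkhorn, Fernhollow, Hollowpine, Ashgrove, Ironridge
Last habitat: Dunmere with 104 animals

Round 1: Ashgrove=18 Dunmere=7 Elkhorn=25 Fernhollow=23 Hollowpine=20 Ironridge=11 → close Elkhorn (overflow 20)
  25÷5 = 5 each, +1 to first 0
Round 2: Ashgrove=23 Dunmere=12 Fernhollow=28 Hollowpine=25 Ironridge=16 → close Fernhollow (overflow 14)
  28÷4 = 7 each, +1 to first 0
Round 3: Ashgrove=30 Dunmere=19 Hollowpine=32 Ironridge=23 → close Hollowpine (overflow 17)
  32÷3 = 10 each, +1 to first 2
Round 4: Ashgrove=41 Dunmere=30 Ironridge=33 → close Ashgrove (overflow 26)
  41÷2 = 20 each, +1 to first 1
Round 5: Dunmere=51 Ironridge=53 → close Ironridge (overflow 46)
  53÷1 = 53 each, +1 to first 0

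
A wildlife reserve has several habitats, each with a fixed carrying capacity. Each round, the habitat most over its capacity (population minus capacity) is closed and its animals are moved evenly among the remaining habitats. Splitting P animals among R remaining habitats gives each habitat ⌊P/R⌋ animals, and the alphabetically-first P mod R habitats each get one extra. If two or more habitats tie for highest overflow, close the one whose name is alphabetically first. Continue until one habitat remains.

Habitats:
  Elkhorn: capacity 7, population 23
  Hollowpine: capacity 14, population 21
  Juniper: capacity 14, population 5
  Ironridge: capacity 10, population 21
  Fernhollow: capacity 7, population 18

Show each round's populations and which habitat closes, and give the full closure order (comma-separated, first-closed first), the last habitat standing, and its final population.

Round 1: Elkhorn=23 Fernhollow=18 Hollowpine=21 Ironridge=21 Juniper=5 → close Elkhorn (overflow 16)
  23÷4 = 5 each, +1 to first 3
Round 2: Fernhollow=24 Hollowpine=27 Ironridge=27 Juniper=10 → close Fernhollow (overflow 17)
  24÷3 = 8 each, +1 to first 0
Round 3: Hollowpine=35 Ironridge=35 Juniper=18 → close Ironridge (overflow 25)
  35÷2 = 17 each, +1 to first 1
Round 4: Hollowpine=53 Juniper=35 → close Hollowpine (overflow 39)
  53÷1 = 53 each, +1 to first 0

Closure order: Elkhorn, Fernhollow, Ironridge, Hollowpine
Last habitat: Juniper with 88 animals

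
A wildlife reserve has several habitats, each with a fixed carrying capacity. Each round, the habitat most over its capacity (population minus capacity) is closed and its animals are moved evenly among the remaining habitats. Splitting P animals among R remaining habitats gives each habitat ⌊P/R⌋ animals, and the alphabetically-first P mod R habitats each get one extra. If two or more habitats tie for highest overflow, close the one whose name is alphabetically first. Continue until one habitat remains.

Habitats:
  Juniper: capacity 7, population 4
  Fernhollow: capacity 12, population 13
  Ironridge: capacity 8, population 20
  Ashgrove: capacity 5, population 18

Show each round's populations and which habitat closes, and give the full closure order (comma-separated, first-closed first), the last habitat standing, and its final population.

Closure order: Ashgrove, Ironridge, Fernhollow
Last habitat: Juniper with 55 animals

Round 1: Ashgrove=18 Fernhollow=13 Ironridge=20 Juniper=4 → close Ashgrove (overflow 13)
  18÷3 = 6 each, +1 to first 0
Round 2: Fernhollow=19 Ironridge=26 Juniper=10 → close Ironridge (overflow 18)
  26÷2 = 13 each, +1 to first 0
Round 3: Fernhollow=32 Juniper=23 → close Fernhollow (overflow 20)
  32÷1 = 32 each, +1 to first 0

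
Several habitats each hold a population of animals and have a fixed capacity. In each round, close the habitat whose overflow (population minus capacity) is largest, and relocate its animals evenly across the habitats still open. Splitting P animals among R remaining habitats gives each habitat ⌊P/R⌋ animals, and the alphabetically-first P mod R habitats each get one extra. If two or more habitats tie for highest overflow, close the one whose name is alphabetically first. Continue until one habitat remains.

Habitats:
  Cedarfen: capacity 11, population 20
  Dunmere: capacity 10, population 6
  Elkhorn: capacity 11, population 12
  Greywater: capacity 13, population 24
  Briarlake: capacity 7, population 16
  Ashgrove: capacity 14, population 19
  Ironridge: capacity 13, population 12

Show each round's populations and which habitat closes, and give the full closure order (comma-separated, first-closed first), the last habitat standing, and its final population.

Closure order: Greywater, Briarlake, Cedarfen, Ashgrove, Elkhorn, Ironridge
Last habitat: Dunmere with 109 animals

Round 1: Ashgrove=19 Briarlake=16 Cedarfen=20 Dunmere=6 Elkhorn=12 Greywater=24 Ironridge=12 → close Greywater (overflow 11)
  24÷6 = 4 each, +1 to first 0
Round 2: Ashgrove=23 Briarlake=20 Cedarfen=24 Dunmere=10 Elkhorn=16 Ironridge=16 → close Briarlake (overflow 13)
  20÷5 = 4 each, +1 to first 0
Round 3: Ashgrove=27 Cedarfen=28 Dunmere=14 Elkhorn=20 Ironridge=20 → close Cedarfen (overflow 17)
  28÷4 = 7 each, +1 to first 0
Round 4: Ashgrove=34 Dunmere=21 Elkhorn=27 Ironridge=27 → close Ashgrove (overflow 20)
  34÷3 = 11 each, +1 to first 1
Round 5: Dunmere=33 Elkhorn=38 Ironridge=38 → close Elkhorn (overflow 27)
  38÷2 = 19 each, +1 to first 0
Round 6: Dunmere=52 Ironridge=57 → close Ironridge (overflow 44)
  57÷1 = 57 each, +1 to first 0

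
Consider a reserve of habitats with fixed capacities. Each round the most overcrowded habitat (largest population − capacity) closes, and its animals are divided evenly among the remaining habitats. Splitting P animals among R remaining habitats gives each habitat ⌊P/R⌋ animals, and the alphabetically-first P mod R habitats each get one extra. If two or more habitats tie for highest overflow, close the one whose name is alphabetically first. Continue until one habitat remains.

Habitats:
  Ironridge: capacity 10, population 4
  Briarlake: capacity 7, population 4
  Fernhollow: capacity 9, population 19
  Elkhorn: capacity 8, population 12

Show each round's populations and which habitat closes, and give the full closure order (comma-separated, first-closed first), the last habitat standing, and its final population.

Closure order: Fernhollow, Elkhorn, Briarlake
Last habitat: Ironridge with 39 animals

Round 1: Briarlake=4 Elkhorn=12 Fernhollow=19 Ironridge=4 → close Fernhollow (overflow 10)
  19÷3 = 6 each, +1 to first 1
Round 2: Briarlake=11 Elkhorn=18 Ironridge=10 → close Elkhorn (overflow 10)
  18÷2 = 9 each, +1 to first 0
Round 3: Briarlake=20 Ironridge=19 → close Briarlake (overflow 13)
  20÷1 = 20 each, +1 to first 0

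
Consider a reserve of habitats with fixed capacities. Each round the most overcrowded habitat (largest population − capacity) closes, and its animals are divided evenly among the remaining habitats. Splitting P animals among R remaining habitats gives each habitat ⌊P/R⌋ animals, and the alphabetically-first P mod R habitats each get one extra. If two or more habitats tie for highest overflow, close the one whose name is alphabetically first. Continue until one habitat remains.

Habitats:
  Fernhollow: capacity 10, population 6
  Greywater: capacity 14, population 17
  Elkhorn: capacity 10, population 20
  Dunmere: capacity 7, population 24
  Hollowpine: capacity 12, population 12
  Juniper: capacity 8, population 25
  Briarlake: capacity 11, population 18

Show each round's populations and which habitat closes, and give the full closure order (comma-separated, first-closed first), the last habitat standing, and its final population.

Round 1: Briarlake=18 Dunmere=24 Elkhorn=20 Fernhollow=6 Greywater=17 Hollowpine=12 Juniper=25 → close Dunmere (overflow 17)
  24÷6 = 4 each, +1 to first 0
Round 2: Briarlake=22 Elkhorn=24 Fernhollow=10 Greywater=21 Hollowpine=16 Juniper=29 → close Juniper (overflow 21)
  29÷5 = 5 each, +1 to first 4
Round 3: Briarlake=28 Elkhorn=30 Fernhollow=16 Greywater=27 Hollowpine=21 → close Elkhorn (overflow 20)
  30÷4 = 7 each, +1 to first 2
Round 4: Briarlake=36 Fernhollow=24 Greywater=34 Hollowpine=28 → close Briarlake (overflow 25)
  36÷3 = 12 each, +1 to first 0
Round 5: Fernhollow=36 Greywater=46 Hollowpine=40 → close Greywater (overflow 32)
  46÷2 = 23 each, +1 to first 0
Round 6: Fernhollow=59 Hollowpine=63 → close Hollowpine (overflow 51)
  63÷1 = 63 each, +1 to first 0

Closure order: Dunmere, Juniper, Elkhorn, Briarlake, Greywater, Hollowpine
Last habitat: Fernhollow with 122 animals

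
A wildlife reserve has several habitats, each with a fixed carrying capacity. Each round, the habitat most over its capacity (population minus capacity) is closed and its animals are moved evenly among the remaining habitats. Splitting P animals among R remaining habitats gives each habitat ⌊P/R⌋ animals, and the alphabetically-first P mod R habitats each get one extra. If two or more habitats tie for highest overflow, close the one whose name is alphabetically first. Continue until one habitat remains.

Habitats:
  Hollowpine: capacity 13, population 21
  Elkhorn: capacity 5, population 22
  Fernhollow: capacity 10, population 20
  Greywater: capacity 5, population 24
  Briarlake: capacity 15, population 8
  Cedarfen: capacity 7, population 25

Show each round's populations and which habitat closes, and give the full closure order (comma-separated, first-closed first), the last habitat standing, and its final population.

Closure order: Greywater, Cedarfen, Elkhorn, Fernhollow, Hollowpine
Last habitat: Briarlake with 120 animals

Round 1: Briarlake=8 Cedarfen=25 Elkhorn=22 Fernhollow=20 Greywater=24 Hollowpine=21 → close Greywater (overflow 19)
  24÷5 = 4 each, +1 to first 4
Round 2: Briarlake=13 Cedarfen=30 Elkhorn=27 Fernhollow=25 Hollowpine=25 → close Cedarfen (overflow 23)
  30÷4 = 7 each, +1 to first 2
Round 3: Briarlake=21 Elkhorn=35 Fernhollow=32 Hollowpine=32 → close Elkhorn (overflow 30)
  35÷3 = 11 each, +1 to first 2
Round 4: Briarlake=33 Fernhollow=44 Hollowpine=43 → close Fernhollow (overflow 34)
  44÷2 = 22 each, +1 to first 0
Round 5: Briarlake=55 Hollowpine=65 → close Hollowpine (overflow 52)
  65÷1 = 65 each, +1 to first 0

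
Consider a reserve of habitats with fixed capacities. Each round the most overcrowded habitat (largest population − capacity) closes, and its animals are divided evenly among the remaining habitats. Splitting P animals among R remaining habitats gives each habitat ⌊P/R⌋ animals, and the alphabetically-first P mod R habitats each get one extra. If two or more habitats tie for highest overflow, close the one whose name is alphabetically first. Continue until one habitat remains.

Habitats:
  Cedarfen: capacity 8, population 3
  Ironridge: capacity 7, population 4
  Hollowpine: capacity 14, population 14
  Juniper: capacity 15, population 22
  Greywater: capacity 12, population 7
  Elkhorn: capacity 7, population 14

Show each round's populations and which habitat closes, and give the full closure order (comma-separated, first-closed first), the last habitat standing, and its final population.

Round 1: Cedarfen=3 Elkhorn=14 Greywater=7 Hollowpine=14 Ironridge=4 Juniper=22 → close Elkhorn (overflow 7)
  14÷5 = 2 each, +1 to first 4
Round 2: Cedarfen=6 Greywater=10 Hollowpine=17 Ironridge=7 Juniper=24 → close Juniper (overflow 9)
  24÷4 = 6 each, +1 to first 0
Round 3: Cedarfen=12 Greywater=16 Hollowpine=23 Ironridge=13 → close Hollowpine (overflow 9)
  23÷3 = 7 each, +1 to first 2
Round 4: Cedarfen=20 Greywater=24 Ironridge=20 → close Ironridge (overflow 13)
  20÷2 = 10 each, +1 to first 0
Round 5: Cedarfen=30 Greywater=34 → close Cedarfen (overflow 22)
  30÷1 = 30 each, +1 to first 0

Closure order: Elkhorn, Juniper, Hollowpine, Ironridge, Cedarfen
Last habitat: Greywater with 64 animals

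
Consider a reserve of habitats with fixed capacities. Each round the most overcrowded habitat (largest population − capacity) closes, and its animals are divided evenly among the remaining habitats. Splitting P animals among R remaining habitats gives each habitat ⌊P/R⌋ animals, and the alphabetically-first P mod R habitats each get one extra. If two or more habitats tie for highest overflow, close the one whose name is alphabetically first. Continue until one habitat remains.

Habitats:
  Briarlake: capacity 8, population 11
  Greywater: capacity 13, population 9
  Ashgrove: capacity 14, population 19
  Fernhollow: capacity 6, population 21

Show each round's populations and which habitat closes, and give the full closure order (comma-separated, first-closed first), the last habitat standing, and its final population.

Closure order: Fernhollow, Ashgrove, Briarlake
Last habitat: Greywater with 60 animals

Round 1: Ashgrove=19 Briarlake=11 Fernhollow=21 Greywater=9 → close Fernhollow (overflow 15)
  21÷3 = 7 each, +1 to first 0
Round 2: Ashgrove=26 Briarlake=18 Greywater=16 → close Ashgrove (overflow 12)
  26÷2 = 13 each, +1 to first 0
Round 3: Briarlake=31 Greywater=29 → close Briarlake (overflow 23)
  31÷1 = 31 each, +1 to first 0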